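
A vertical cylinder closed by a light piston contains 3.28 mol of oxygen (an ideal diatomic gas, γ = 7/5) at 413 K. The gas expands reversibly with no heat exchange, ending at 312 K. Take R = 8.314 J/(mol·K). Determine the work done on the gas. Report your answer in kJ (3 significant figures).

Adiabatic ⇒ Q = 0, so W_by = −ΔU = nCᵥ(T₁ − T₂).
Cᵥ = 5R/2 = 20.79 J/(mol·K).
W = (3.28)(20.79)(413 − 312) = 6886 J.
Work on gas = −W_by = -6886 J.

W ≈ -6.89 kJ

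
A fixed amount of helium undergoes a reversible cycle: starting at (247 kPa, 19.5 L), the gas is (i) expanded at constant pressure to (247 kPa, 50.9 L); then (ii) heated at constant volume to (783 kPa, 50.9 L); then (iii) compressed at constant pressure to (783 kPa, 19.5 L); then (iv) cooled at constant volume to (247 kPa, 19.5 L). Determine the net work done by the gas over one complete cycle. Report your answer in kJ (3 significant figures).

W_net ≈ -16.8 kJ

Constant-volume legs do no work.
W(i) = (247)(50.9 − 19.5) = 7756 J; W(iii) = (783)(19.5 − 50.9) = -24586 J.
W_net = 7756 − 24586 = -16830 J (the counter-clockwise enclosed area).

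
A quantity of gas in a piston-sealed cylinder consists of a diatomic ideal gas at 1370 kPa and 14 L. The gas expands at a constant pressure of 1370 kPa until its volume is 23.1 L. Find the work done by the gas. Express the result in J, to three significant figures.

Isobaric: W = P ΔV.
W = (1370 kPa)(23.1 − 14 L) = (1370)(9.1) = 12467 J.

W ≈ 12500 J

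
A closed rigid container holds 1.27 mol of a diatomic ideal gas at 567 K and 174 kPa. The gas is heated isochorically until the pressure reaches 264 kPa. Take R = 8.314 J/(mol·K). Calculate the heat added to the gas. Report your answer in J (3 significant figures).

Q ≈ 7740 J

Constant volume ⇒ W = 0, so Q = ΔU = nCᵥΔT with Cᵥ = 5R/2 = 20.79 J/(mol·K).
At constant V, T₂/T₁ = P₂/P₁ ⇒ ΔT = T₁(P₂/P₁ − 1) = 567·(264/174 − 1) = 293.3 K.
ΔU = (1.27)(20.79)(293.3) = 7742 J.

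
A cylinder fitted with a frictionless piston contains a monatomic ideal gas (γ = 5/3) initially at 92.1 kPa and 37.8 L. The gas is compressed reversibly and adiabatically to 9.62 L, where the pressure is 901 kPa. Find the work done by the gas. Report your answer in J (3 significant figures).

W ≈ -7780 J

Adiabatic: W = (P₁V₁ − P₂V₂)/(γ − 1) with γ = 5/3.
P₁V₁ = 3481 J, P₂V₂ = 8668 J.
W = (3481 − 8668) / 0.6667 = -7779 J.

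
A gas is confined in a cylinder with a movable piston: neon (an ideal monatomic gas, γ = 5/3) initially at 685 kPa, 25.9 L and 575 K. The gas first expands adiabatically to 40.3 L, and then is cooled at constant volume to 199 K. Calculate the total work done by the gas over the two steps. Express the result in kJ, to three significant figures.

W_total ≈ 6.79 kJ

Step 1 (adiabatic): W = (P₁V₁ − P₂V₂)/(γ−1) = (17742 − 13213)/0.667 = 6793 J.
Step 2 (isochoric): W = 0 (constant volume).
W_total = 6793 + 0 = 6793 J.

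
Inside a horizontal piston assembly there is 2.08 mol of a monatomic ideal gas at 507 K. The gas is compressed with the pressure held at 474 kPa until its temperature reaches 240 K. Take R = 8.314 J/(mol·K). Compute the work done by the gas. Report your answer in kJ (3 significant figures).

Isobaric: W = P ΔV = nR ΔT.
W = (2.08)(8.314)(240 − 507) = -4617 J.

W ≈ -4.62 kJ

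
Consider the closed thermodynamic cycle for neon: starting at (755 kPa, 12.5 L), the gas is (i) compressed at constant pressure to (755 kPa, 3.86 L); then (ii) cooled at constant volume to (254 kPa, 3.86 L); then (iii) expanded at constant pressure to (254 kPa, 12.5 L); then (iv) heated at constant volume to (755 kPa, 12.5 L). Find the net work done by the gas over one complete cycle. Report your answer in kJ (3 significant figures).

W_net ≈ -4.33 kJ

Constant-volume legs do no work.
W(i) = (755)(3.86 − 12.5) = -6523 J; W(iii) = (254)(12.5 − 3.86) = 2195 J.
W_net = -6523 + 2195 = -4329 J (the counter-clockwise enclosed area).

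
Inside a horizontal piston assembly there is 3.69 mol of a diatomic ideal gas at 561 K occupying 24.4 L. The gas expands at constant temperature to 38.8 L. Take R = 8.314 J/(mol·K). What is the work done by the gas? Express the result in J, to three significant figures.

Isothermal: W = nRT ln(V₂/V₁).
W = (3.69)(8.314)(561) × ln(38.8/24.4)
  = 17211 × 0.4638
W_by_gas = 7983 J.

W ≈ 7980 J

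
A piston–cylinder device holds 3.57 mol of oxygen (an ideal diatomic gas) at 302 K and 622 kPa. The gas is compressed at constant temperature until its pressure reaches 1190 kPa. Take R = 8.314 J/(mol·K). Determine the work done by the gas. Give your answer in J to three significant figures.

Isothermal process: W = nRT ln(V₂/V₁) = nRT ln(P₁/P₂).
W = (3.57)(8.314)(302) × ln(622/1190)
  = 8964 × ln(0.5227) = 8964 × -0.6488
W_by_gas = -5815 J.

W ≈ -5820 J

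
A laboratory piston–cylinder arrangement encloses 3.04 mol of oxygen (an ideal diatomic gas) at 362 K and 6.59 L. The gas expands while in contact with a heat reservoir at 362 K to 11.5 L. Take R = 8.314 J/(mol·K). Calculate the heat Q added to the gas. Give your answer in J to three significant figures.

Q ≈ 5090 J

Isothermal ⇒ ΔU = 0, so Q = W = nRT ln(V₂/V₁).
Q = (3.04)(8.314)(362) ln(11.5/6.59) = 9149 × 0.5568 = 5094 J.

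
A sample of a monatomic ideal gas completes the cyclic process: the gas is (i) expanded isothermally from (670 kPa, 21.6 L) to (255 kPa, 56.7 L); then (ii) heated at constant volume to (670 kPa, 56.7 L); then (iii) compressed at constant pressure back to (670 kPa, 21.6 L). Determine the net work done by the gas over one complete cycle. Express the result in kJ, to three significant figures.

W_net ≈ -9.55 kJ

Leg (i): W = PᵢVᵢ ln(V_f/Vᵢ) = (14472) ln(56.7/21.6) = 13967 J.
Leg (ii): W = 0.
Leg (iii): W = PΔV = (670)(21.6 − 56.7) = -23517 J.
W_net = 13967 − 23517 = -9550 J.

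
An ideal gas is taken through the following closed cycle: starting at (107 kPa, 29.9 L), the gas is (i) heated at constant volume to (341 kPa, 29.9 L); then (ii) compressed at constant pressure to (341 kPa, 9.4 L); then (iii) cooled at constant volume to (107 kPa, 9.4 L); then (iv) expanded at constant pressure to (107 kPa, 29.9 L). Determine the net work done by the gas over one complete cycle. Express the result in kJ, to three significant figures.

Constant-volume legs do no work.
W(ii) = (341)(9.4 − 29.9) = -6990 J; W(iv) = (107)(29.9 − 9.4) = 2194 J.
W_net = -6990 + 2194 = -4797 J (the counter-clockwise enclosed area).

W_net ≈ -4.80 kJ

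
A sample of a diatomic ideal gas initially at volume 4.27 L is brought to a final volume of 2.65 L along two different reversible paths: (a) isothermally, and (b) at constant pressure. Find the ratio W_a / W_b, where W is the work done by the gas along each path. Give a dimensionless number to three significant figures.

Path (a) isothermal: W = P₁V₁ ln(V₂/V₁) → W_a/(P₁V₁) = -0.4771.
Path (b) isobaric: W = P₁(V₂ − V₁) → W_b/(P₁V₁) = -0.3794.
W_a / W_b = -0.4771 / -0.3794 = 1.257.

W_a / W_b ≈ 1.26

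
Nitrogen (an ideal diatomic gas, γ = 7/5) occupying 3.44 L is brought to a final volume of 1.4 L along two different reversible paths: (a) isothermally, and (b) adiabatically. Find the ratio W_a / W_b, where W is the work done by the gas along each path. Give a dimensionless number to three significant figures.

W_a / W_b ≈ 0.831

Path (a) isothermal: W = P₁V₁ ln(V₂/V₁) → W_a/(P₁V₁) = -0.899.
Path (b) adiabatic: W = P₁V₁(1 − (V₁/V₂)^(γ−1))/(γ−1) → W_b/(P₁V₁) = -1.082.
W_a / W_b = -0.899 / -1.082 = 0.831.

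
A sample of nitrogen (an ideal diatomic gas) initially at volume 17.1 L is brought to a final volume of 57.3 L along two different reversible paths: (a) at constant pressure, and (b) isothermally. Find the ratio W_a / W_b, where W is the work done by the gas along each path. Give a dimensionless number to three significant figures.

Path (a) isobaric: W = P₁(V₂ − V₁) → W_a/(P₁V₁) = 2.351.
Path (b) isothermal: W = P₁V₁ ln(V₂/V₁) → W_b/(P₁V₁) = 1.209.
W_a / W_b = 2.351 / 1.209 = 1.944.

W_a / W_b ≈ 1.94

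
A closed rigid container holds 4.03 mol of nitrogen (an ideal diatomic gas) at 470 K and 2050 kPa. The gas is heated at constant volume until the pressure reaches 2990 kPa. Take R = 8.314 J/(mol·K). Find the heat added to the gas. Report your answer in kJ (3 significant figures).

Q ≈ 18.1 kJ

Constant volume ⇒ W = 0, so Q = ΔU = nCᵥΔT with Cᵥ = 5R/2 = 20.79 J/(mol·K).
At constant V, T₂/T₁ = P₂/P₁ ⇒ ΔT = T₁(P₂/P₁ − 1) = 470·(2990/2050 − 1) = 215.5 K.
ΔU = (4.03)(20.79)(215.5) = 18052 J.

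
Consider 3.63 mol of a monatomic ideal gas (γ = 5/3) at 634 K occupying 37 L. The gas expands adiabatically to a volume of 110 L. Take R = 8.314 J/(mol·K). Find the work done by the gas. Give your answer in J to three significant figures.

W ≈ 14800 J

Adiabatic: TV^(γ−1) = const with γ = 5/3.
T₂ = T₁ (V₁/V₂)^(γ−1) = 634 × (37/110)^0.667 = 634 × 0.4837 = 306.6 K.
W_by = nCᵥ(T₁ − T₂) = (3.63)(12.47)(634 − 306.6) = 14820 J.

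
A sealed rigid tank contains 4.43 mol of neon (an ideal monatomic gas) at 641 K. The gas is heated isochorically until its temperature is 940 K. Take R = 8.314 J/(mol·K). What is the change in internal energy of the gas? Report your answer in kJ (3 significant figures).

ΔU ≈ 16.5 kJ

Constant volume ⇒ W = 0, so Q = ΔU = nCᵥΔT with Cᵥ = 3R/2 = 12.47 J/(mol·K).
ΔU = (4.43)(12.47)(940 − 641) = 16519 J.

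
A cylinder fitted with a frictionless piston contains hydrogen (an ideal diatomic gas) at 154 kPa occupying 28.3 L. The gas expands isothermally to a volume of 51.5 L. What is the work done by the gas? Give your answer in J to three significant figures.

Isothermal: W = nRT ln(V₂/V₁) = P₁V₁ ln(V₂/V₁).
P₁V₁ = (154 kPa)(28.3 L) = 4358 J.
W = 4358 × ln(51.5/28.3) = 4358 × 0.5987
W_by_gas = 2609 J.

W ≈ 2610 J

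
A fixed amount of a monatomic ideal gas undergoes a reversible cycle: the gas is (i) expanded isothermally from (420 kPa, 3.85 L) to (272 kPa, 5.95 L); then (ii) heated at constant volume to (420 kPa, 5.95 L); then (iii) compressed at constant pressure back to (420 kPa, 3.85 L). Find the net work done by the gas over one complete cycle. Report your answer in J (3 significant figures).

Leg (i): W = PᵢVᵢ ln(V_f/Vᵢ) = (1617) ln(5.95/3.85) = 703.9 J.
Leg (ii): W = 0.
Leg (iii): W = PΔV = (420)(3.85 − 5.95) = -882 J.
W_net = 703.9 − 882 = -178.1 J.

W_net ≈ -178 J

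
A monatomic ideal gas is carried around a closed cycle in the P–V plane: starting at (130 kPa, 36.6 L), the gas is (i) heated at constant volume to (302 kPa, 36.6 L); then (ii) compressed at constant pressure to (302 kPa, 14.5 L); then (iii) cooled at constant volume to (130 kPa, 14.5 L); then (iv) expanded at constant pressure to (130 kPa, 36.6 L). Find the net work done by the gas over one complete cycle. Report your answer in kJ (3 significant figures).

W_net ≈ -3.80 kJ

Constant-volume legs do no work.
W(ii) = (302)(14.5 − 36.6) = -6674 J; W(iv) = (130)(36.6 − 14.5) = 2873 J.
W_net = -6674 + 2873 = -3801 J (the counter-clockwise enclosed area).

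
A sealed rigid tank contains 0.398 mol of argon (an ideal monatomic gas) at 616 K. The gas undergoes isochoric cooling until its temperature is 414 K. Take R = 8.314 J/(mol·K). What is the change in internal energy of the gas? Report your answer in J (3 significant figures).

Constant volume ⇒ W = 0, so Q = ΔU = nCᵥΔT with Cᵥ = 3R/2 = 12.47 J/(mol·K).
ΔU = (0.398)(12.47)(414 − 616) = -1003 J.

ΔU ≈ -1000 J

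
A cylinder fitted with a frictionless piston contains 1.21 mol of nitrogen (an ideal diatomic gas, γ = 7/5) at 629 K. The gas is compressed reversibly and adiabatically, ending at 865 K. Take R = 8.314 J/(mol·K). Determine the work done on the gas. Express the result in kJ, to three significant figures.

W ≈ 5.94 kJ

Adiabatic ⇒ Q = 0, so W_by = −ΔU = nCᵥ(T₁ − T₂).
Cᵥ = 5R/2 = 20.79 J/(mol·K).
W = (1.21)(20.79)(629 − 865) = -5935 J.
Work on gas = −W_by = 5935 J.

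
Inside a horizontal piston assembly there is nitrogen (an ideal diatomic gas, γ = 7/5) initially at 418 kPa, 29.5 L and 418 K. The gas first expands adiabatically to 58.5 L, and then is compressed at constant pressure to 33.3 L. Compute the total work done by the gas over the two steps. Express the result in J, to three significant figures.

W_total ≈ 3350 J

Step 1 (adiabatic): W = (P₁V₁ − P₂V₂)/(γ−1) = (12331 − 9377)/0.4 = 7385 J.
After step 1: P = 160.3 kPa, V = 58.5 L, T = 317.9 K.
Step 2 (isobaric): W = PΔV = (160.3 kPa)(33.3 − 58.5 L) = -4039 J.
W_total = 7385 − 4039 = 3346 J.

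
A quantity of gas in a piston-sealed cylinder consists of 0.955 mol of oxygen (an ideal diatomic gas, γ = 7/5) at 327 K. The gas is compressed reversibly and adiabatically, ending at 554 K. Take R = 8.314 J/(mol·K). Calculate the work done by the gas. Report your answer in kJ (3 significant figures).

Adiabatic ⇒ Q = 0, so W_by = −ΔU = nCᵥ(T₁ − T₂).
Cᵥ = 5R/2 = 20.79 J/(mol·K).
W = (0.955)(20.79)(327 − 554) = -4506 J.

W ≈ -4.51 kJ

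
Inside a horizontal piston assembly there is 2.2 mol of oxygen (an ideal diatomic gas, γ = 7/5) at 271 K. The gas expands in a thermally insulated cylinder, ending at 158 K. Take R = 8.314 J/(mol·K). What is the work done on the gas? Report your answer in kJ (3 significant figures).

Adiabatic ⇒ Q = 0, so W_by = −ΔU = nCᵥ(T₁ − T₂).
Cᵥ = 5R/2 = 20.79 J/(mol·K).
W = (2.2)(20.79)(271 − 158) = 5167 J.
Work on gas = −W_by = -5167 J.

W ≈ -5.17 kJ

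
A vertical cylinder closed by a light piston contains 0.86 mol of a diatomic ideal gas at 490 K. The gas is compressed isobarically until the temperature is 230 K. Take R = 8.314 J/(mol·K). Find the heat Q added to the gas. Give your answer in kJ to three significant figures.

Isobaric: W = nRΔT = (0.86)(8.314)(-260) = -1859 J.
ΔU = nCᵥΔT with Cᵥ = 5R/2: ΔU = (0.86)(20.79)(-260) = -4648 J.
Q = ΔU + W = -4648 − 1859 = -6507 J.

Q ≈ -6.51 kJ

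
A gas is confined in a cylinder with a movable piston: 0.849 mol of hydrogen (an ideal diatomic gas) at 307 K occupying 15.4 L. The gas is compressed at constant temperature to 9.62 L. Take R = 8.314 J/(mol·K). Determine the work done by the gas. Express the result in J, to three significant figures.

Isothermal: W = nRT ln(V₂/V₁).
W = (0.849)(8.314)(307) × ln(9.62/15.4)
  = 2167 × -0.4705
W_by_gas = -1020 J.

W ≈ -1020 J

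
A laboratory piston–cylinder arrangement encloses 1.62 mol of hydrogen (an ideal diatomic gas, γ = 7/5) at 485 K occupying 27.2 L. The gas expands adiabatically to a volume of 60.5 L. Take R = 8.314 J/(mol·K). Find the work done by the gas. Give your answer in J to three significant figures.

W ≈ 4470 J

Adiabatic: TV^(γ−1) = const with γ = 7/5.
T₂ = T₁ (V₁/V₂)^(γ−1) = 485 × (27.2/60.5)^0.4 = 485 × 0.7263 = 352.3 K.
W_by = nCᵥ(T₁ − T₂) = (1.62)(20.79)(485 − 352.3) = 4469 J.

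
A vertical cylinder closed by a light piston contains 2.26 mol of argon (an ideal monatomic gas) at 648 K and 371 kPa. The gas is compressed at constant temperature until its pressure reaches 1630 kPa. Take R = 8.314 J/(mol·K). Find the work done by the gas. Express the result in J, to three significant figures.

W ≈ -18000 J

Isothermal process: W = nRT ln(V₂/V₁) = nRT ln(P₁/P₂).
W = (2.26)(8.314)(648) × ln(371/1630)
  = 12176 × ln(0.2276) = 12176 × -1.48
W_by_gas = -18022 J.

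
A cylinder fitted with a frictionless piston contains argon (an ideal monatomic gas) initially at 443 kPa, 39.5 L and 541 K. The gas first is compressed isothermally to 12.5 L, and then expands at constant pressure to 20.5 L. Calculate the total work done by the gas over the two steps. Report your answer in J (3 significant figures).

W_total ≈ -8930 J

Step 1 (isothermal): W = P₁V₁ ln(V₂/V₁) = (17498) ln(12.5/39.5) = -20133 J.
After step 1: P = 1400 kPa, V = 12.5 L, T = 541 K.
Step 2 (isobaric): W = PΔV = (1400 kPa)(20.5 − 12.5 L) = 11199 J.
W_total = -20133 + 11199 = -8934 J.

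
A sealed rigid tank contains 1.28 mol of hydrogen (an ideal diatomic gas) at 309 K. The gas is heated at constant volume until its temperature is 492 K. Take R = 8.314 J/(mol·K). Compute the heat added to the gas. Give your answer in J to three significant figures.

Q ≈ 4870 J

Constant volume ⇒ W = 0, so Q = ΔU = nCᵥΔT with Cᵥ = 5R/2 = 20.79 J/(mol·K).
ΔU = (1.28)(20.79)(492 − 309) = 4869 J.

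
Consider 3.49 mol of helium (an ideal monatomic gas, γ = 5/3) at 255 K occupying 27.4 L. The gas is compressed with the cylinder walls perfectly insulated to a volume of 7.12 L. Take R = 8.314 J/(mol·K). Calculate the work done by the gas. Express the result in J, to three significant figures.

Adiabatic: TV^(γ−1) = const with γ = 5/3.
T₂ = T₁ (V₁/V₂)^(γ−1) = 255 × (27.4/7.12)^0.667 = 255 × 2.456 = 626.2 K.
W_by = nCᵥ(T₁ − T₂) = (3.49)(12.47)(255 − 626.2) = -16157 J.

W ≈ -16200 J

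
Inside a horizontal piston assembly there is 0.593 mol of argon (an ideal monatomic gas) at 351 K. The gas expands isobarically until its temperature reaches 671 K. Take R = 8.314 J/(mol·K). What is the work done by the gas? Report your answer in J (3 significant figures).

Isobaric: W = P ΔV = nR ΔT.
W = (0.593)(8.314)(671 − 351) = 1578 J.

W ≈ 1580 J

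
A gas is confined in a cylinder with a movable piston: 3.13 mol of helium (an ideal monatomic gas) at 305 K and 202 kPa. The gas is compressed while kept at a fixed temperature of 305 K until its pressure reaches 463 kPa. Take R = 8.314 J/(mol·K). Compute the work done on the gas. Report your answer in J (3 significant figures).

Isothermal process: W = nRT ln(V₂/V₁) = nRT ln(P₁/P₂).
W = (3.13)(8.314)(305) × ln(202/463)
  = 7937 × ln(0.4363) = 7937 × -0.8295
W_by_gas = -6583 J; work on gas = −W_by = 6583 J.

W ≈ 6580 J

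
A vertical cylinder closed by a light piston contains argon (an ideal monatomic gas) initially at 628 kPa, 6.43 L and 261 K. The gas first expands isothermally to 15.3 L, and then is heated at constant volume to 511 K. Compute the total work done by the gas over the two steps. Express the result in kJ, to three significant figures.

W_total ≈ 3.50 kJ

Step 1 (isothermal): W = P₁V₁ ln(V₂/V₁) = (4038) ln(15.3/6.43) = 3500 J.
Step 2 (isochoric): W = 0 (constant volume).
W_total = 3500 + 0 = 3500 J.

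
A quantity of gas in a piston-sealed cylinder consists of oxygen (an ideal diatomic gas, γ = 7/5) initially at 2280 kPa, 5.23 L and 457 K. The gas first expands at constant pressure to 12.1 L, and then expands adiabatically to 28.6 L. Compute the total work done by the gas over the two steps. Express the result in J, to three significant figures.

W_total ≈ 35700 J

Step 1 (isobaric): W = PΔV = (2280 kPa)(12.1 − 5.23 L) = 15664 J.
After step 1: P = 2280 kPa, V = 12.1 L, T = 1057 K.
Step 2 (adiabatic): W = (P₁V₁ − P₂V₂)/(γ−1) = (27588 − 19556)/0.4 = 20079 J.
W_total = 15664 + 20079 = 35743 J.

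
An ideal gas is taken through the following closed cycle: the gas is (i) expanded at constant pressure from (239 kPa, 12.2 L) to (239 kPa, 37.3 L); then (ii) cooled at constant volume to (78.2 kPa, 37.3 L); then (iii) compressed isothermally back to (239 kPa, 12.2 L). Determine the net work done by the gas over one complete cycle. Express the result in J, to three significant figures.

W_net ≈ 2740 J

Leg (i): W = PΔV = (239)(37.3 − 12.2) = 5999 J.
Leg (ii): W = 0.
Leg (iii): W = PᵢVᵢ ln(V_f/Vᵢ) = (2917) ln(12.2/37.3) = -3260 J.
W_net = 5999 − 3260 = 2739 J.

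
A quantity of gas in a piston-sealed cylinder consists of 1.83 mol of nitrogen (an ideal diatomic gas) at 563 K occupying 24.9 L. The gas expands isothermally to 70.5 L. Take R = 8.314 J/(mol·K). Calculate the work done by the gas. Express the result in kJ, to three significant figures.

Isothermal: W = nRT ln(V₂/V₁).
W = (1.83)(8.314)(563) × ln(70.5/24.9)
  = 8566 × 1.041
W_by_gas = 8915 J.

W ≈ 8.91 kJ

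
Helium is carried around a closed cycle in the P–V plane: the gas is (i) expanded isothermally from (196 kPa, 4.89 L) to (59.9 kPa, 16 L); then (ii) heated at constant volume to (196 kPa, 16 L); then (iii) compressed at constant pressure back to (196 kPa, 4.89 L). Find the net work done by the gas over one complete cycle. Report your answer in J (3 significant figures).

W_net ≈ -1040 J

Leg (i): W = PᵢVᵢ ln(V_f/Vᵢ) = (958.4) ln(16/4.89) = 1136 J.
Leg (ii): W = 0.
Leg (iii): W = PΔV = (196)(4.89 − 16) = -2178 J.
W_net = 1136 − 2178 = -1041 J.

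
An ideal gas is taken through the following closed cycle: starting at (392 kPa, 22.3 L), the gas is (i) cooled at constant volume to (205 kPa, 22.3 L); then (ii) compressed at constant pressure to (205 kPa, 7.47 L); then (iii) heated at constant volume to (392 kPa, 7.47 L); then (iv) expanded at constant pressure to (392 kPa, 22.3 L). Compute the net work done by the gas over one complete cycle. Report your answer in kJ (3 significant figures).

Constant-volume legs do no work.
W(ii) = (205)(7.47 − 22.3) = -3040 J; W(iv) = (392)(22.3 − 7.47) = 5813 J.
W_net = -3040 + 5813 = 2773 J (the clockwise enclosed area).

W_net ≈ 2.77 kJ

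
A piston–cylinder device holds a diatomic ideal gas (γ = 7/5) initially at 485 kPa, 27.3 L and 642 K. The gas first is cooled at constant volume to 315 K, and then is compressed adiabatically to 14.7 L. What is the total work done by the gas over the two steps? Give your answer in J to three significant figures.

W_total ≈ -4560 J

Step 1 (isochoric): W = 0 (constant volume).
After step 1: P = 238 kPa (V unchanged).
Step 2 (adiabatic): W = (P₁V₁ − P₂V₂)/(γ−1) = (6497 − 8322)/0.4 = -4563 J.
W_total = 0 − 4563 = -4563 J.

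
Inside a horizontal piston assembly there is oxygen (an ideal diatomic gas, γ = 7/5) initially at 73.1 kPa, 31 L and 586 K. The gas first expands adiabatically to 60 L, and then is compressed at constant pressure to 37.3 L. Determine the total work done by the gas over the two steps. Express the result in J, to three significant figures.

Step 1 (adiabatic): W = (P₁V₁ − P₂V₂)/(γ−1) = (2266 − 1740)/0.4 = 1315 J.
After step 1: P = 29 kPa, V = 60 L, T = 450 K.
Step 2 (isobaric): W = PΔV = (29 kPa)(37.3 − 60 L) = -658.3 J.
W_total = 1315 − 658.3 = 656.8 J.

W_total ≈ 657 J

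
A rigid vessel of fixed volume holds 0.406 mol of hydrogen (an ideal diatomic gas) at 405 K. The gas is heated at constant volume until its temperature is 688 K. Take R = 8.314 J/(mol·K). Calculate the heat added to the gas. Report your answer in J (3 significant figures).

Q ≈ 2390 J

Constant volume ⇒ W = 0, so Q = ΔU = nCᵥΔT with Cᵥ = 5R/2 = 20.79 J/(mol·K).
ΔU = (0.406)(20.79)(688 − 405) = 2388 J.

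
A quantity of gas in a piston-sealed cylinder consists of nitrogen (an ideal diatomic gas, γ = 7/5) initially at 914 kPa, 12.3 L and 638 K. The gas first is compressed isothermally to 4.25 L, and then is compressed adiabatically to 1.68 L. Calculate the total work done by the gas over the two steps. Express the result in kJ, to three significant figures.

Step 1 (isothermal): W = P₁V₁ ln(V₂/V₁) = (11242) ln(4.25/12.3) = -11947 J.
After step 1: P = 2645 kPa, V = 4.25 L, T = 638 K.
Step 2 (adiabatic): W = (P₁V₁ − P₂V₂)/(γ−1) = (11242 − 16296)/0.4 = -12635 J.
W_total = -11947 − 12635 = -24582 J.

W_total ≈ -24.6 kJ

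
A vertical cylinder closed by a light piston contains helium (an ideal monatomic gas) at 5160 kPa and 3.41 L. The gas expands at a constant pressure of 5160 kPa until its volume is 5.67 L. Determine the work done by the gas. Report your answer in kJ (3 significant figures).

Isobaric: W = P ΔV.
W = (5160 kPa)(5.67 − 3.41 L) = (5160)(2.26) = 11662 J.

W ≈ 11.7 kJ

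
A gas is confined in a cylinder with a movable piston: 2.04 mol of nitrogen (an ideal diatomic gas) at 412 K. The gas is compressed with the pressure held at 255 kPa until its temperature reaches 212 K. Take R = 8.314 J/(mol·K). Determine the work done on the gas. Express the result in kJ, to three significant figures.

W ≈ 3.39 kJ

Isobaric: W = P ΔV = nR ΔT.
W = (2.04)(8.314)(212 − 412) = -3392 J.
Work on gas = −W_by = 3392 J.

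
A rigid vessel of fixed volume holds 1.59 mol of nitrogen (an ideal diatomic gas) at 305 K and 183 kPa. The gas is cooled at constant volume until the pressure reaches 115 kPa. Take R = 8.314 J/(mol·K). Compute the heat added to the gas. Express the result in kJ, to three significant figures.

Q ≈ -3.75 kJ

Constant volume ⇒ W = 0, so Q = ΔU = nCᵥΔT with Cᵥ = 5R/2 = 20.79 J/(mol·K).
At constant V, T₂/T₁ = P₂/P₁ ⇒ ΔT = T₁(P₂/P₁ − 1) = 305·(115/183 − 1) = -113.3 K.
ΔU = (1.59)(20.79)(-113.3) = -3745 J.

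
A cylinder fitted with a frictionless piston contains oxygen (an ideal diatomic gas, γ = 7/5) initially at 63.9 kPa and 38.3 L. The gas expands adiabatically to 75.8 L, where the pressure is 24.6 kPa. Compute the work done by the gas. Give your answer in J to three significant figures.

Adiabatic: W = (P₁V₁ − P₂V₂)/(γ − 1) with γ = 7/5.
P₁V₁ = 2447 J, P₂V₂ = 1865 J.
W = (2447 − 1865) / 0.4 = 1457 J.

W ≈ 1460 J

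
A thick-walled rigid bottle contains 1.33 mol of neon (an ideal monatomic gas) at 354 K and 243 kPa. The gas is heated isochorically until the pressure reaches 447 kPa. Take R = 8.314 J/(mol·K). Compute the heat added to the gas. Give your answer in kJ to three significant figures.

Constant volume ⇒ W = 0, so Q = ΔU = nCᵥΔT with Cᵥ = 3R/2 = 12.47 J/(mol·K).
At constant V, T₂/T₁ = P₂/P₁ ⇒ ΔT = T₁(P₂/P₁ − 1) = 354·(447/243 − 1) = 297.2 K.
ΔU = (1.33)(12.47)(297.2) = 4929 J.

Q ≈ 4.93 kJ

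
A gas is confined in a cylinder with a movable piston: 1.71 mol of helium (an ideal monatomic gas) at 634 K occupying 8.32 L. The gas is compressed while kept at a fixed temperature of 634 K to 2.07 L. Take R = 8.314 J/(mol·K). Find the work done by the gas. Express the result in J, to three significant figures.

W ≈ -12500 J

Isothermal: W = nRT ln(V₂/V₁).
W = (1.71)(8.314)(634) × ln(2.07/8.32)
  = 9014 × -1.391
W_by_gas = -12539 J.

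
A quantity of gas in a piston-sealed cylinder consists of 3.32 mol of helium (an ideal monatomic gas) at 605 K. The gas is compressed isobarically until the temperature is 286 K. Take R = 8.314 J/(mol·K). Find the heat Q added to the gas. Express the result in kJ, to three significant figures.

Q ≈ -22.0 kJ

Isobaric: W = nRΔT = (3.32)(8.314)(-319) = -8805 J.
ΔU = nCᵥΔT with Cᵥ = 3R/2: ΔU = (3.32)(12.47)(-319) = -13208 J.
Q = ΔU + W = -13208 − 8805 = -22013 J.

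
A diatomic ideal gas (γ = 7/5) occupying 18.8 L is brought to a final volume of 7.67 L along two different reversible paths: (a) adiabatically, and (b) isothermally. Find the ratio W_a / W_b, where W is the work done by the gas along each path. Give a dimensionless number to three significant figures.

Path (a) adiabatic: W = P₁V₁(1 − (V₁/V₂)^(γ−1))/(γ−1) → W_a/(P₁V₁) = -1.078.
Path (b) isothermal: W = P₁V₁ ln(V₂/V₁) → W_b/(P₁V₁) = -0.8965.
W_a / W_b = -1.078 / -0.8965 = 1.203.

W_a / W_b ≈ 1.20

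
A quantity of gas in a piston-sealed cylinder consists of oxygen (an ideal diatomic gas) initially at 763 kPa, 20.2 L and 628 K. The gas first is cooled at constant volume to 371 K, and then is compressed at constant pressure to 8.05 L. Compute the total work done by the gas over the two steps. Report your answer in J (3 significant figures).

Step 1 (isochoric): W = 0 (constant volume).
After step 1: P = 450.8 kPa (V unchanged).
Step 2 (isobaric): W = PΔV = (450.8 kPa)(8.05 − 20.2 L) = -5477 J.
W_total = 0 − 5477 = -5477 J.

W_total ≈ -5480 J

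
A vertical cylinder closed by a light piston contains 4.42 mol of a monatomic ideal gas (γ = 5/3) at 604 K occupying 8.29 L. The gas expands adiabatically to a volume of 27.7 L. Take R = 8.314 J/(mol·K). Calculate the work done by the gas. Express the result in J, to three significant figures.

W ≈ 18400 J

Adiabatic: TV^(γ−1) = const with γ = 5/3.
T₂ = T₁ (V₁/V₂)^(γ−1) = 604 × (8.29/27.7)^0.667 = 604 × 0.4474 = 270.2 K.
W_by = nCᵥ(T₁ − T₂) = (4.42)(12.47)(604 − 270.2) = 18397 J.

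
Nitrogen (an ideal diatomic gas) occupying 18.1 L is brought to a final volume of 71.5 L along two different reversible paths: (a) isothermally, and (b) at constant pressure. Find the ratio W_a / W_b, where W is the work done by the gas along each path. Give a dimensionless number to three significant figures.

Path (a) isothermal: W = P₁V₁ ln(V₂/V₁) → W_a/(P₁V₁) = 1.374.
Path (b) isobaric: W = P₁(V₂ − V₁) → W_b/(P₁V₁) = 2.95.
W_a / W_b = 1.374 / 2.95 = 0.4656.

W_a / W_b ≈ 0.466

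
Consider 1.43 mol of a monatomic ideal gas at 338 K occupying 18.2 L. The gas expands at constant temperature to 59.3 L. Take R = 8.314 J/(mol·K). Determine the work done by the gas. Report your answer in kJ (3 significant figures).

W ≈ 4.75 kJ

Isothermal: W = nRT ln(V₂/V₁).
W = (1.43)(8.314)(338) × ln(59.3/18.2)
  = 4018 × 1.181
W_by_gas = 4747 J.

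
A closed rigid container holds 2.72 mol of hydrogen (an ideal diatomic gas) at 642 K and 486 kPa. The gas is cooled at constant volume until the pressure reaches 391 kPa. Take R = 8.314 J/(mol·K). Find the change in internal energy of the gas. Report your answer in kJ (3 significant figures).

ΔU ≈ -7.09 kJ

Constant volume ⇒ W = 0, so Q = ΔU = nCᵥΔT with Cᵥ = 5R/2 = 20.79 J/(mol·K).
At constant V, T₂/T₁ = P₂/P₁ ⇒ ΔT = T₁(P₂/P₁ − 1) = 642·(391/486 − 1) = -125.5 K.
ΔU = (2.72)(20.79)(-125.5) = -7095 J.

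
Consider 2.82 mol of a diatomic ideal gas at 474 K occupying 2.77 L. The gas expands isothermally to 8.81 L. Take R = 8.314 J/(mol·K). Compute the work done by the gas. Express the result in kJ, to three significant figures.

W ≈ 12.9 kJ

Isothermal: W = nRT ln(V₂/V₁).
W = (2.82)(8.314)(474) × ln(8.81/2.77)
  = 11113 × 1.157
W_by_gas = 12858 J.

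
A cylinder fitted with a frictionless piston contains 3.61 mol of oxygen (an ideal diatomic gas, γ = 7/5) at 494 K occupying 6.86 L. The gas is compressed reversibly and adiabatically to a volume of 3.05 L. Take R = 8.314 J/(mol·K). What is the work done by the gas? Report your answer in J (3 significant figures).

Adiabatic: TV^(γ−1) = const with γ = 7/5.
T₂ = T₁ (V₁/V₂)^(γ−1) = 494 × (6.86/3.05)^0.4 = 494 × 1.383 = 683.2 K.
W_by = nCᵥ(T₁ − T₂) = (3.61)(20.79)(494 − 683.2) = -14195 J.

W ≈ -14200 J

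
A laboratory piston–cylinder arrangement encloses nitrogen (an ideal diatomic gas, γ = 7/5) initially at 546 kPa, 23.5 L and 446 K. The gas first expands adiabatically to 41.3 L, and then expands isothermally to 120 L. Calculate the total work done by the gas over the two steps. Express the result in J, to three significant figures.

Step 1 (adiabatic): W = (P₁V₁ − P₂V₂)/(γ−1) = (12831 − 10240)/0.4 = 6477 J.
After step 1: P = 247.9 kPa, V = 41.3 L, T = 355.9 K.
Step 2 (isothermal): W = P₁V₁ ln(V₂/V₁) = (10240) ln(120/41.3) = 10922 J.
W_total = 6477 + 10922 = 17400 J.

W_total ≈ 17400 J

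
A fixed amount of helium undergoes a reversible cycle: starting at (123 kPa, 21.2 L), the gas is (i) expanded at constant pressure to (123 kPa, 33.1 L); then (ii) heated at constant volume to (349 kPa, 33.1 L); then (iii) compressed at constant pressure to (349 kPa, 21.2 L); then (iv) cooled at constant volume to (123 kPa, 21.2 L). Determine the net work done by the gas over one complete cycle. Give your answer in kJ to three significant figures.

Constant-volume legs do no work.
W(i) = (123)(33.1 − 21.2) = 1464 J; W(iii) = (349)(21.2 − 33.1) = -4153 J.
W_net = 1464 − 4153 = -2689 J (the counter-clockwise enclosed area).

W_net ≈ -2.69 kJ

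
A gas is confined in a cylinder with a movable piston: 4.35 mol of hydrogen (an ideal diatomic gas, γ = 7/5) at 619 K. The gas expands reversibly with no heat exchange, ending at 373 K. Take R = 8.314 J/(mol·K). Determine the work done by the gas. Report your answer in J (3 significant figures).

Adiabatic ⇒ Q = 0, so W_by = −ΔU = nCᵥ(T₁ − T₂).
Cᵥ = 5R/2 = 20.79 J/(mol·K).
W = (4.35)(20.79)(619 − 373) = 22242 J.

W ≈ 22200 J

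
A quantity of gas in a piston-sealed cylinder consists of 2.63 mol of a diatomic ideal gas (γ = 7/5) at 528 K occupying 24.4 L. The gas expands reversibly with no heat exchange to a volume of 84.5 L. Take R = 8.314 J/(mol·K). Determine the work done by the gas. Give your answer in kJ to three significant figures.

W ≈ 11.3 kJ

Adiabatic: TV^(γ−1) = const with γ = 7/5.
T₂ = T₁ (V₁/V₂)^(γ−1) = 528 × (24.4/84.5)^0.4 = 528 × 0.6084 = 321.3 K.
W_by = nCᵥ(T₁ − T₂) = (2.63)(20.79)(528 − 321.3) = 11302 J.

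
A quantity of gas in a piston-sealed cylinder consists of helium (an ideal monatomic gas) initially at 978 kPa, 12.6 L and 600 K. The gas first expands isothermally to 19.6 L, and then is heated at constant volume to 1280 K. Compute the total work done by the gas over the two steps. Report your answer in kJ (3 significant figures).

W_total ≈ 5.44 kJ

Step 1 (isothermal): W = P₁V₁ ln(V₂/V₁) = (12323) ln(19.6/12.6) = 5445 J.
Step 2 (isochoric): W = 0 (constant volume).
W_total = 5445 + 0 = 5445 J.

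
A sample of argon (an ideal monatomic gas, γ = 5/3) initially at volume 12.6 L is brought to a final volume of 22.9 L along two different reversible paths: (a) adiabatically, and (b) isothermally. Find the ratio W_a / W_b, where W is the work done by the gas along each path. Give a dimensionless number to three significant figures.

W_a / W_b ≈ 0.825

Path (a) adiabatic: W = P₁V₁(1 − (V₁/V₂)^(γ−1))/(γ−1) → W_a/(P₁V₁) = 0.4928.
Path (b) isothermal: W = P₁V₁ ln(V₂/V₁) → W_b/(P₁V₁) = 0.5974.
W_a / W_b = 0.4928 / 0.5974 = 0.8249.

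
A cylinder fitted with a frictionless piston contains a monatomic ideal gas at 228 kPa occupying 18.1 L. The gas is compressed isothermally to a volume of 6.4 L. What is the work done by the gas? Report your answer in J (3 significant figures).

W ≈ -4290 J

Isothermal: W = nRT ln(V₂/V₁) = P₁V₁ ln(V₂/V₁).
P₁V₁ = (228 kPa)(18.1 L) = 4127 J.
W = 4127 × ln(6.4/18.1) = 4127 × -1.04
W_by_gas = -4290 J.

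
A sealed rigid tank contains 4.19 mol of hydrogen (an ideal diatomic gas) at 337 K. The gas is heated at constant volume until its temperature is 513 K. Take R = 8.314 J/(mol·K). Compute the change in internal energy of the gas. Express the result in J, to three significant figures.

ΔU ≈ 15300 J

Constant volume ⇒ W = 0, so Q = ΔU = nCᵥΔT with Cᵥ = 5R/2 = 20.79 J/(mol·K).
ΔU = (4.19)(20.79)(513 − 337) = 15328 J.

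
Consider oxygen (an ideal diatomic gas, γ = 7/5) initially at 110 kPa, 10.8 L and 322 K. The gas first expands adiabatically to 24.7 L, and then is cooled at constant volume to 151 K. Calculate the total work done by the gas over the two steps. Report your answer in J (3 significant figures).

W_total ≈ 837 J

Step 1 (adiabatic): W = (P₁V₁ − P₂V₂)/(γ−1) = (1188 − 853.3)/0.4 = 836.7 J.
Step 2 (isochoric): W = 0 (constant volume).
W_total = 836.7 + 0 = 836.7 J.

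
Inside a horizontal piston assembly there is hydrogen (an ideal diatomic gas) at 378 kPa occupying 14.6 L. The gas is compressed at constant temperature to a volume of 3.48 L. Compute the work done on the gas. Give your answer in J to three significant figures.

Isothermal: W = nRT ln(V₂/V₁) = P₁V₁ ln(V₂/V₁).
P₁V₁ = (378 kPa)(14.6 L) = 5519 J.
W = 5519 × ln(3.48/14.6) = 5519 × -1.434
W_by_gas = -7914 J; work on gas = −W_by = 7914 J.

W ≈ 7910 J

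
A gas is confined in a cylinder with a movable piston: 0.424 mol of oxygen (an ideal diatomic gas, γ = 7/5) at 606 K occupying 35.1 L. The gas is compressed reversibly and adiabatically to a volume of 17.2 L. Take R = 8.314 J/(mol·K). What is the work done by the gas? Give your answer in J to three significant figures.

Adiabatic: TV^(γ−1) = const with γ = 7/5.
T₂ = T₁ (V₁/V₂)^(γ−1) = 606 × (35.1/17.2)^0.4 = 606 × 1.33 = 806.1 K.
W_by = nCᵥ(T₁ − T₂) = (0.424)(20.79)(606 − 806.1) = -1763 J.

W ≈ -1760 J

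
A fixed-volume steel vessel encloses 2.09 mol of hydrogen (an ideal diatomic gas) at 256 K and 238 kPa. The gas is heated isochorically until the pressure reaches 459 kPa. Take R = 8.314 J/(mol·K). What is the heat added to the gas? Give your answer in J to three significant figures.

Constant volume ⇒ W = 0, so Q = ΔU = nCᵥΔT with Cᵥ = 5R/2 = 20.79 J/(mol·K).
At constant V, T₂/T₁ = P₂/P₁ ⇒ ΔT = T₁(P₂/P₁ − 1) = 256·(459/238 − 1) = 237.7 K.
ΔU = (2.09)(20.79)(237.7) = 10326 J.

Q ≈ 10300 J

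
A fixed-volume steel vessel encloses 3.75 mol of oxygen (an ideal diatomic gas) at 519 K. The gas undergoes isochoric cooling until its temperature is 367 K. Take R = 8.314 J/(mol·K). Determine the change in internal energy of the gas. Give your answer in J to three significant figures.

ΔU ≈ -11800 J

Constant volume ⇒ W = 0, so Q = ΔU = nCᵥΔT with Cᵥ = 5R/2 = 20.79 J/(mol·K).
ΔU = (3.75)(20.79)(367 − 519) = -11847 J.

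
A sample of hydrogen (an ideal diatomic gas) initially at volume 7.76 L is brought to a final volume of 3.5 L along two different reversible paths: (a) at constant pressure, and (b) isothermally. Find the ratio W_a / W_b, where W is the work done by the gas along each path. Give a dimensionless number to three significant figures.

W_a / W_b ≈ 0.689

Path (a) isobaric: W = P₁(V₂ − V₁) → W_a/(P₁V₁) = -0.549.
Path (b) isothermal: W = P₁V₁ ln(V₂/V₁) → W_b/(P₁V₁) = -0.7962.
W_a / W_b = -0.549 / -0.7962 = 0.6895.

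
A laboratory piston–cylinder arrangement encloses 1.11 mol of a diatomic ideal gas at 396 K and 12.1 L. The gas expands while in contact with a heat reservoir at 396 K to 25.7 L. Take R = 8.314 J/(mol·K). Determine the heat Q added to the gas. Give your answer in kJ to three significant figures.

Isothermal ⇒ ΔU = 0, so Q = W = nRT ln(V₂/V₁).
Q = (1.11)(8.314)(396) ln(25.7/12.1) = 3655 × 0.7533 = 2753 J.

Q ≈ 2.75 kJ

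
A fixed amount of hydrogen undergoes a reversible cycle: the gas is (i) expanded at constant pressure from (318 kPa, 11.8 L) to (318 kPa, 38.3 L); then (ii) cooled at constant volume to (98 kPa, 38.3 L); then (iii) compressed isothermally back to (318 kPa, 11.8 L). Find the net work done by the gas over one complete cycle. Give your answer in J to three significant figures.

W_net ≈ 4010 J

Leg (i): W = PΔV = (318)(38.3 − 11.8) = 8427 J.
Leg (ii): W = 0.
Leg (iii): W = PᵢVᵢ ln(V_f/Vᵢ) = (3753) ln(11.8/38.3) = -4419 J.
W_net = 8427 − 4419 = 4008 J.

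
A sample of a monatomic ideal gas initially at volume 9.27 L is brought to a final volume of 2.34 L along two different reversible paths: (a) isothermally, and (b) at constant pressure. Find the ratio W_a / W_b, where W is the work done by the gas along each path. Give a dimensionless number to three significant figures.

Path (a) isothermal: W = P₁V₁ ln(V₂/V₁) → W_a/(P₁V₁) = -1.377.
Path (b) isobaric: W = P₁(V₂ − V₁) → W_b/(P₁V₁) = -0.7476.
W_a / W_b = -1.377 / -0.7476 = 1.841.

W_a / W_b ≈ 1.84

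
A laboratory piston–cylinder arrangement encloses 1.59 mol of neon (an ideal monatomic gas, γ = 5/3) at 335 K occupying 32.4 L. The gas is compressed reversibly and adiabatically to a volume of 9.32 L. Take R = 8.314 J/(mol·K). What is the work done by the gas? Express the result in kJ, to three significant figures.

W ≈ -8.60 kJ

Adiabatic: TV^(γ−1) = const with γ = 5/3.
T₂ = T₁ (V₁/V₂)^(γ−1) = 335 × (32.4/9.32)^0.667 = 335 × 2.295 = 768.8 K.
W_by = nCᵥ(T₁ − T₂) = (1.59)(12.47)(335 − 768.8) = -8601 J.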